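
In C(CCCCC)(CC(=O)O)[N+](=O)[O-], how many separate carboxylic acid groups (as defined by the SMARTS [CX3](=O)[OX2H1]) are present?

1

[CX3](=O)[OX2H1] is the SMARTS for a carboxylic acid: an sp2 carbon double-bonded to O and single-bonded to an -OH oxygen.
Exactly one fragment in the molecule meets all constraints, giving 1 match.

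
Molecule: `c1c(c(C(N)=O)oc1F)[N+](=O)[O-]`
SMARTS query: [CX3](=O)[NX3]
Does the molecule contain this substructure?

Yes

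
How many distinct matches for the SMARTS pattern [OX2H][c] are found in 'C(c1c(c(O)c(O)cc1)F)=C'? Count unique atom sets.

2

[OX2H][c] is the SMARTS for a phenol: a hydroxyl oxygen attached to an aromatic carbon.
The molecule carries 2 separate instances of a hydroxyl group (-OH) meeting every constraint; each maps to a distinct set of atoms, giving 2 matches.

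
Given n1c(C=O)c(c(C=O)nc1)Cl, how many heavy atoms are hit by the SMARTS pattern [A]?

5

The query [A] means: A matches any aliphatic (non-aromatic) heavy atom.
Check the 11 heavy atoms by environment: 2× n (aromatic) → no; 4× c (aromatic) → no; 2× C → match; 2× O → match; 1× Cl → match.
Summing the matching environments: 2 + 2 + 1 = 5 matching atoms.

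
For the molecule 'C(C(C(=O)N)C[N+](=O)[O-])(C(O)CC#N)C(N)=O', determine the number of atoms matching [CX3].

2

Check the 17 heavy atoms by environment: 5× C (X4) → no; 2× C (X3) → match; 3× O (X1) → no; 2× N (X3) → no; 1× C (X2) → no; 1× N (X1) → no; 1× N (charge +1, X3) → no; 1× O (charge -1, X1) → no; 1× O (X2) → no.
That gives 2 matching atoms.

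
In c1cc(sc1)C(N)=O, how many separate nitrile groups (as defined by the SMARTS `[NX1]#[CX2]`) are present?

[NX1]#[CX2] is the SMARTS for a nitrile: a nitrogen triple-bonded to a two-connected carbon.
The molecule has a primary amide (-C(=O)NH2), but the nitrogen is NX3, not NX1; nothing else fits, so there are 0 matches.

0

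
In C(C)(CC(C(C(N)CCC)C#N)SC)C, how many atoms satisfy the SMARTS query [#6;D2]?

The query [#6;D2] means: any carbon bonded to exactly two heavy atoms.
Check the 15 heavy atoms by environment: 4× C (D2) → match; 4× C (D3) → no; 2× N (D1) → no; 4× C (D1) → no; 1× S (D2) → no.
That gives 4 matching atoms.

4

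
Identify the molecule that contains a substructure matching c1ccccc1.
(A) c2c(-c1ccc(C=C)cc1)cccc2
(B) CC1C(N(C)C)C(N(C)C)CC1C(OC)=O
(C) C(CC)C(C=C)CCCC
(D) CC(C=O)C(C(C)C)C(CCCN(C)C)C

c1ccccc1 describes six aromatic carbons in a ring (a benzene ring).
(A) contains a phenyl ring, which satisfies every atom and bond constraint.
(B) has a methyl group (-CH3) but no six-membered all-carbon aromatic ring is present.
(C) has a methyl group (-CH3) but no six-membered all-carbon aromatic ring is present.
(D) has a methyl group (-CH3) but no six-membered all-carbon aromatic ring is present.
So the answer is (A).

A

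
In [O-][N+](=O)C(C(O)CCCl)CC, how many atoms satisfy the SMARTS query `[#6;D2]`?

3

Check the 11 heavy atoms by environment: 3× C (D2) → match; 2× C (D3) → no; 1× C (D1) → no; 2× O (D1) → no; 1× N (charge +1, D3) → no; 1× O (charge -1, D1) → no; 1× Cl (D1) → no.
That gives 3 matching atoms.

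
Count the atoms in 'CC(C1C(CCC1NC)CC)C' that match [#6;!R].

6

Check the 12 heavy atoms by environment: 5× C (in 5-ring) → no; 1× N (acyclic) → no; 6× C (acyclic) → match.
That gives 6 matching atoms.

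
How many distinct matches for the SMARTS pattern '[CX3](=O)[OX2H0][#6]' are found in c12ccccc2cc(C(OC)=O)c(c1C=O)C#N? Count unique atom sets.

[CX3](=O)[OX2H0][#6] is the SMARTS for an ester: a carbonyl carbon bonded to an oxygen that is itself bonded to carbon (no H on that O).
Exactly one fragment in the molecule meets all constraints, giving 1 match.

1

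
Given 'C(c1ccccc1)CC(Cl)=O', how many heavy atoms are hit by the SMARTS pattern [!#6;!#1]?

2

The query [!#6;!#1] means: not carbon and not hydrogen — any heteroatom.
Check the 11 heavy atoms by environment: 3× C → no; 6× c (aromatic) → no; 1× O → match; 1× Cl → match.
Summing the matching environments: 1 + 1 = 2 matching atoms.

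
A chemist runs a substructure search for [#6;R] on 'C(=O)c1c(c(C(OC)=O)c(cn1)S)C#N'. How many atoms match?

5

Check the 15 heavy atoms by environment: 1× n (aromatic, in 6-ring) → no; 5× c (aromatic, in 6-ring) → match; 4× C (acyclic) → no; 3× O (acyclic) → no; 1× S (acyclic) → no; 1× N (acyclic) → no.
That gives 5 matching atoms.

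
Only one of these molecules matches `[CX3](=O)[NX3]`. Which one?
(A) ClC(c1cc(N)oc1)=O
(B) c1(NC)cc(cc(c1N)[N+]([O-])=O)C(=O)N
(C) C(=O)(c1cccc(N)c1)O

B

[CX3](=O)[NX3] describes a carbonyl carbon bonded to a trivalent nitrogen (an amide).
(A) has a primary amino group (-NH2) but the -NH2 is not attached to a carbonyl carbon.
(B) contains a primary amide (-C(=O)NH2), which satisfies every atom and bond constraint.
(C) has a primary amino group (-NH2) but the -NH2 is not attached to a carbonyl carbon.
So the answer is (B).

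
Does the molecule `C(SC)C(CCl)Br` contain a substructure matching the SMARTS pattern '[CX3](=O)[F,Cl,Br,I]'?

No

The pattern [CX3](=O)[F,Cl,Br,I] describes a carbonyl carbon bonded to a halogen — an acyl halide.
The closest candidate here is a chloro substituent, but the Cl is not on a carbonyl carbon. No other fragment satisfies the full query, so there is no match.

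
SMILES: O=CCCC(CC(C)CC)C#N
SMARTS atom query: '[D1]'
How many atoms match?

The query [D1] means: atom with exactly one heavy-atom neighbour (degree 1).
Check the 12 heavy atoms by environment: 2× C (D1) → match; 2× C (D3) → no; 6× C (D2) → no; 1× O (D1) → match; 1× N (D1) → match.
Summing the matching environments: 2 + 1 + 1 = 4 matching atoms.

4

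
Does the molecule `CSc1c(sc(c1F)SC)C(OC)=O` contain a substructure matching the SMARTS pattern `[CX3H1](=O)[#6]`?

The pattern [CX3H1](=O)[#6] describes an sp2 carbon with one H, double-bonded to O and single-bonded to carbon — an aldehyde.
The closest candidate here is a methyl-ester group (-C(=O)OCH3), but the carbonyl carbon has H0, not H1. No other fragment satisfies the full query, so there is no match.

No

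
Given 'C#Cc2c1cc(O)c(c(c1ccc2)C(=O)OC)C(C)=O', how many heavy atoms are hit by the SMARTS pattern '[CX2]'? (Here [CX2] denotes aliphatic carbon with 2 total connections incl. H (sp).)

2

The query [CX2] means: C with X2: aliphatic carbon with exactly 2 total connections.
Check the 20 heavy atoms by environment: 10× c (aromatic, X3) → no; 2× C (X3) → no; 2× O (X1) → no; 2× C (X4) → no; 2× O (X2) → no; 2× C (X2) → match.
That gives 2 matching atoms.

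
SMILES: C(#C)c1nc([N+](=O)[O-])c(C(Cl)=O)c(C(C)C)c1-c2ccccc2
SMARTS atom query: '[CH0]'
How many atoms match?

2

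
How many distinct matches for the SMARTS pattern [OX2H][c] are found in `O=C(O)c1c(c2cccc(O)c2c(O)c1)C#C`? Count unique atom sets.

[OX2H][c] is the SMARTS for a phenol: a hydroxyl oxygen attached to an aromatic carbon.
The molecule carries 2 separate instances of a hydroxyl group (-OH) meeting every constraint; each maps to a distinct set of atoms, giving 2 matches.

2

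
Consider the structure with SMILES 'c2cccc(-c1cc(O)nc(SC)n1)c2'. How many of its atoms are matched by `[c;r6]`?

10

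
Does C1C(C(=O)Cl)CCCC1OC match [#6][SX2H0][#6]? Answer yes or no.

No

The pattern [#6][SX2H0][#6] describes an aliphatic sulfur bridging two carbons with no H on the sulfur — a thioether.
The closest candidate here is a methoxy ether (-OCH3), but the bridging atom is O, not S. No other fragment satisfies the full query, so there is no match.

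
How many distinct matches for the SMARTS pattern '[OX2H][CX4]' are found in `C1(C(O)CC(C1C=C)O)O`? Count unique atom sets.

[OX2H][CX4] is the SMARTS for an aliphatic alcohol: a hydroxyl oxygen bound to an sp3 (X4) carbon.
The molecule carries 3 separate instances of a hydroxyl group (-OH) meeting every constraint; each maps to a distinct set of atoms, giving 3 matches.

3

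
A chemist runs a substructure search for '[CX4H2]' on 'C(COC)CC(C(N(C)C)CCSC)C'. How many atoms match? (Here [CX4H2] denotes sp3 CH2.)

Check the 15 heavy atoms by environment: 5× C (H2, X4) → match; 2× C (H1, X4) → no; 1× N (H0, X3) → no; 5× C (H3, X4) → no; 1× S (H0, X2) → no; 1× O (H0, X2) → no.
That gives 5 matching atoms.

5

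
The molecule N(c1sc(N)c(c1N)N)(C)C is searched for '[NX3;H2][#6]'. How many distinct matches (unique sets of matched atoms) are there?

3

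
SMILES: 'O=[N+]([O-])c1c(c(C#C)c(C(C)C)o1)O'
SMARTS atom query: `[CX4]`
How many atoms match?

Check the 14 heavy atoms by environment: 1× o (aromatic, X2) → no; 4× c (aromatic, X3) → no; 3× C (X4) → match; 1× O (X2) → no; 1× N (charge +1, X3) → no; 1× O (charge -1, X1) → no; 1× O (X1) → no; 2× C (X2) → no.
That gives 3 matching atoms.

3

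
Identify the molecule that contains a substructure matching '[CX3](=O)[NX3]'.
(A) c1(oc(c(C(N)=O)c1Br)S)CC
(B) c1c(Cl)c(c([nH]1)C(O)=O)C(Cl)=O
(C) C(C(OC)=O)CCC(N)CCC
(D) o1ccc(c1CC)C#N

A

[CX3](=O)[NX3] describes a carbonyl carbon bonded to a trivalent nitrogen (an amide).
(A) contains a primary amide (-C(=O)NH2), which satisfies every atom and bond constraint.
(B) has a carboxylic acid group (-C(=O)OH) but the carbonyl is bonded to O, not to an NX3 nitrogen.
(C) has a methyl-ester group (-C(=O)OCH3) but the carbonyl is bonded to O, not to an NX3 nitrogen.
(D) has a nitrile (-C#N) but the nitrile N is NX1 (triple-bonded), not NX3.
So the answer is (A).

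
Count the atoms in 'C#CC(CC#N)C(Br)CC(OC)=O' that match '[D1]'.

The query [D1] means: atom with exactly one heavy-atom neighbour (degree 1).
Check the 13 heavy atoms by environment: 4× C (D2) → no; 3× C (D3) → no; 1× O (D1) → match; 1× O (D2) → no; 2× C (D1) → match; 1× N (D1) → match; 1× Br (D1) → match.
Summing the matching environments: 1 + 2 + 1 + 1 = 5 matching atoms.

5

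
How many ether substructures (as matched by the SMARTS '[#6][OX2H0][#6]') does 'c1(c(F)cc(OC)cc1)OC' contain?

2

[#6][OX2H0][#6] is the SMARTS for an ether: an aliphatic oxygen bridging two carbons with no H on the oxygen.
The molecule carries 2 separate instances of a methoxy ether (-OCH3) meeting every constraint; each maps to a distinct set of atoms, giving 2 matches.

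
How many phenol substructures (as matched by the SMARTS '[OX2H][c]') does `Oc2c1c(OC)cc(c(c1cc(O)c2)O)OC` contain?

3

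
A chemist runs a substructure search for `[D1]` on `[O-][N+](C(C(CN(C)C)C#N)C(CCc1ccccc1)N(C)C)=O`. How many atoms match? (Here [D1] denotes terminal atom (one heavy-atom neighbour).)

The query [D1] means: atom with exactly one heavy-atom neighbour (degree 1).
Check the 23 heavy atoms by environment: 4× C (D2) → no; 3× C (D3) → no; 1× N (charge +1, D3) → no; 1× O (charge -1, D1) → match; 1× O (D1) → match; 2× N (D3) → no; 4× C (D1) → match; 1× N (D1) → match; 1× c (aromatic, D3) → no; 5× c (aromatic, D2) → no.
Summing the matching environments: 1 + 1 + 4 + 1 = 7 matching atoms.

7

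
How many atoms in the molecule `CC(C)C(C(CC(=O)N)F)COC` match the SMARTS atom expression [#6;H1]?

The query [#6;H1] means: any carbon bearing exactly one hydrogen.
Check the 13 heavy atoms by environment: 2× C (H2) → no; 3× C (H1) → match; 1× C (H0) → no; 2× O (H0) → no; 1× N (H2) → no; 1× F (H0) → no; 3× C (H3) → no.
That gives 3 matching atoms.

3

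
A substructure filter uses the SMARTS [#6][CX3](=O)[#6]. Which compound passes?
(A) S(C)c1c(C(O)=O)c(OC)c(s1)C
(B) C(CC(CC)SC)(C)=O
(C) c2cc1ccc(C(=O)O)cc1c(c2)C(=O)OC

[#6][CX3](=O)[#6] describes a carbonyl carbon (no H) flanked by two carbons (a ketone).
(A) has a carboxylic acid group (-C(=O)OH) but one neighbour of the carbonyl carbon is O, not C.
(B) contains an acetyl/ketone group (-C(=O)CH3), which satisfies every atom and bond constraint.
(C) has a carboxylic acid group (-C(=O)OH) but one neighbour of the carbonyl carbon is O, not C.
So the answer is (B).

B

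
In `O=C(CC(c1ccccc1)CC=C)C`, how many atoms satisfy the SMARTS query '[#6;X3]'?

9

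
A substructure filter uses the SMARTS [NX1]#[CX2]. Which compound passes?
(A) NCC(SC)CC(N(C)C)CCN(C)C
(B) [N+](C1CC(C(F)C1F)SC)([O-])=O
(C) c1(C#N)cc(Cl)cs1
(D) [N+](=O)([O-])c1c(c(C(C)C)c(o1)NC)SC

[NX1]#[CX2] describes a nitrogen triple-bonded to a two-connected carbon (a nitrile).
(A) has a primary amino group (-NH2) but the nitrogen is NX3 (three connections), not NX1 triple-bonded.
(B) has a nitro group (-[N+](=O)[O-]) but there is no C#N triple bond.
(C) contains a nitrile (-C#N), which satisfies every atom and bond constraint.
(D) has a nitro group (-[N+](=O)[O-]) but there is no C#N triple bond.
So the answer is (C).

C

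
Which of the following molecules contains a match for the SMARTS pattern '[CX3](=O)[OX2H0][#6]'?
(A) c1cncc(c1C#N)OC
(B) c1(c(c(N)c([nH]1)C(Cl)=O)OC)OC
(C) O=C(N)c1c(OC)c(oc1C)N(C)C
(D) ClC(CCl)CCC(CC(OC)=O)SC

[CX3](=O)[OX2H0][#6] describes a carbonyl carbon bonded to an oxygen that is itself bonded to carbon (no H on that O) (an ester).
(A) has a methoxy ether (-OCH3) but the ether oxygen is not adjacent to a C=O carbon.
(B) has a methoxy ether (-OCH3) but the ether oxygen is not adjacent to a C=O carbon.
(C) has a primary amide (-C(=O)NH2) but the carbonyl is bonded to N, not to an O-C linkage.
(D) contains a methyl-ester group (-C(=O)OCH3), which satisfies every atom and bond constraint.
So the answer is (D).

D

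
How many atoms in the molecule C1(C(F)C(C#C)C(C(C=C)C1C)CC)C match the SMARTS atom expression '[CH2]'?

2

Check the 15 heavy atoms by environment: 8× C (H1) → no; 1× C (H0) → no; 2× C (H2) → match; 3× C (H3) → no; 1× F (H0) → no.
That gives 2 matching atoms.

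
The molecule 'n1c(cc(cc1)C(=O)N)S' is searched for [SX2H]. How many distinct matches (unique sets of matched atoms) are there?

[SX2H] is the SMARTS for a thiol: an aliphatic sulfur with two connections, one being H.
Exactly one fragment in the molecule meets all constraints, giving 1 match.

1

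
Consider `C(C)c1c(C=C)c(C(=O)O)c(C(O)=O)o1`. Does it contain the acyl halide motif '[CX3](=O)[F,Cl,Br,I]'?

No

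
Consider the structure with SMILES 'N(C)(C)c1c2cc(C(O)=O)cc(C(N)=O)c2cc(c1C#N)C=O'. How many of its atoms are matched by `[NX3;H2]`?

1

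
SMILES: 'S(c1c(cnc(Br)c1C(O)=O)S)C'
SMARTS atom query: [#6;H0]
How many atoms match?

The query [#6;H0] means: any carbon with no attached hydrogen.
Check the 13 heavy atoms by environment: 1× n (aromatic, H0) → no; 1× c (aromatic, H1) → no; 4× c (aromatic, H0) → match; 1× Br (H0) → no; 1× C (H0) → match; 1× O (H0) → no; 1× O (H1) → no; 1× S (H0) → no; 1× C (H3) → no; 1× S (H1) → no.
Summing the matching environments: 4 + 1 = 5 matching atoms.

5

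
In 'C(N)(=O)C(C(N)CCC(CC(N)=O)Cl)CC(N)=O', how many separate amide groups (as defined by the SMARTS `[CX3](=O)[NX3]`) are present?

3

[CX3](=O)[NX3] is the SMARTS for an amide: a carbonyl carbon bonded to a trivalent nitrogen.
The molecule carries 3 separate instances of a primary amide (-C(=O)NH2) meeting every constraint; each maps to a distinct set of atoms, giving 3 matches.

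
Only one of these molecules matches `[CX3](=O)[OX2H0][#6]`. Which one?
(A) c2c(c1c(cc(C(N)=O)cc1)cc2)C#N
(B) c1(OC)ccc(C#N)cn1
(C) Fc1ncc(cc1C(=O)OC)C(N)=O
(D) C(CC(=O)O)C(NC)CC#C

C

[CX3](=O)[OX2H0][#6] describes a carbonyl carbon bonded to an oxygen that is itself bonded to carbon (no H on that O) (an ester).
(A) has a primary amide (-C(=O)NH2) but the carbonyl is bonded to N, not to an O-C linkage.
(B) has a methoxy ether (-OCH3) but the ether oxygen is not adjacent to a C=O carbon.
(C) contains a methyl-ester group (-C(=O)OCH3), which satisfies every atom and bond constraint.
(D) has a carboxylic acid group (-C(=O)OH) but the singly-bonded O carries H (OX2H1, not H0).
So the answer is (C).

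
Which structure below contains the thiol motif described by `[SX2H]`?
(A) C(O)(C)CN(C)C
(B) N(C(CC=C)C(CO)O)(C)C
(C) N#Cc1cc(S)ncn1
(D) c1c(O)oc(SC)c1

[SX2H] describes an aliphatic sulfur with two connections, one being H (a thiol).
(A) has a hydroxyl group (-OH) but it is an -OH, not an -SH.
(B) has a hydroxyl group (-OH) but it is an -OH, not an -SH.
(C) contains a thiol (-SH), which satisfies every atom and bond constraint.
(D) has a hydroxyl group (-OH) but it is an -OH, not an -SH.
So the answer is (C).

C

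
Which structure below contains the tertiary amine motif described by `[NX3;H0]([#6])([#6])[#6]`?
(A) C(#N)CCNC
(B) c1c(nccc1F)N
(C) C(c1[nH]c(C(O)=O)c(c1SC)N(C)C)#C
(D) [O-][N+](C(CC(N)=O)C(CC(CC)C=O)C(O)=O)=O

C

[NX3;H0]([#6])([#6])[#6] describes a trivalent nitrogen with no H, bonded to three carbons (a tertiary amine).
(A) has an N-methylamino group (-NHCH3) but the nitrogen still has one H (H1), not H0.
(B) has a primary amino group (-NH2) but the nitrogen has H2, not H0 with three carbons.
(C) contains a dimethylamino group (-N(CH3)2), which satisfies every atom and bond constraint.
(D) has a primary amide (-C(=O)NH2) but the amide nitrogen has H2 and only one carbon neighbour.
So the answer is (C).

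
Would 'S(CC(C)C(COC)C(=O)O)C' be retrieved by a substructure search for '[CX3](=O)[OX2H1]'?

The pattern [CX3](=O)[OX2H1] describes an sp2 carbon double-bonded to O and single-bonded to an -OH oxygen — a carboxylic acid.
The molecule carries a carboxylic acid group (-C(=O)OH), whose atoms satisfy every constraint of the query, so the pattern matches.

Yes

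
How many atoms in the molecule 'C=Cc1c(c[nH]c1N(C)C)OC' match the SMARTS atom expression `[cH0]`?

3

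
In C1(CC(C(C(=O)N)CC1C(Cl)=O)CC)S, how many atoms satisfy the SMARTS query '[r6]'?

6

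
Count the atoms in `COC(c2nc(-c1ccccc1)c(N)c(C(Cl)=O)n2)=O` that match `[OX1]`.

2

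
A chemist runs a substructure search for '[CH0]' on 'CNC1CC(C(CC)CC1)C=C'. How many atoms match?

0

The query [CH0] means: aliphatic carbon with no attached hydrogen.
Check the 12 heavy atoms by environment: 5× C (H2) → no; 4× C (H1) → no; 2× C (H3) → no; 1× N (H1) → no.
No environment satisfies the query, so 0 matching atoms.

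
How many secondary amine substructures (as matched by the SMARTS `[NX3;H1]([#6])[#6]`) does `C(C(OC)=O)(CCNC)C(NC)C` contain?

2

[NX3;H1]([#6])[#6] is the SMARTS for a secondary amine: a trivalent nitrogen with one H, bonded to two carbons.
The molecule carries 2 separate instances of an N-methylamino group (-NHCH3) meeting every constraint; each maps to a distinct set of atoms, giving 2 matches.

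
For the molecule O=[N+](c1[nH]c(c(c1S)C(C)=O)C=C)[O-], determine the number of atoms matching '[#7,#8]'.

5

The query [#7,#8] means: nitrogen or oxygen (comma = OR).
Check the 14 heavy atoms by environment: 1× n (aromatic) → match; 4× c (aromatic) → no; 4× C → no; 1× S → no; 1× N (charge +1) → match; 1× O (charge -1) → match; 2× O → match.
Summing the matching environments: 1 + 1 + 1 + 2 = 5 matching atoms.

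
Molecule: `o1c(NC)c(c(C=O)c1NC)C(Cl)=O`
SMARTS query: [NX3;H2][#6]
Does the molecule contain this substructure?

No

The pattern [NX3;H2][#6] describes a trivalent nitrogen with two H attached to carbon — a primary amine.
The closest candidate here is an N-methylamino group (-NHCH3), but the nitrogen bears two carbons and only one H (H1), not H2. No other fragment satisfies the full query, so there is no match.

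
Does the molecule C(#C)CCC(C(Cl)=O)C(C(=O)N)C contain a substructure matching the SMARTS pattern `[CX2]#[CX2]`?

The pattern [CX2]#[CX2] describes a carbon-carbon triple bond — an alkyne.
The molecule carries an ethynyl group (-C#CH), whose atoms satisfy every constraint of the query, so the pattern matches.

Yes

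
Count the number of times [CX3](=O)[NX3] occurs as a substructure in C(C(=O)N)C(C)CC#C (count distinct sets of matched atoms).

[CX3](=O)[NX3] is the SMARTS for an amide: a carbonyl carbon bonded to a trivalent nitrogen.
Exactly one fragment in the molecule meets all constraints, giving 1 match.

1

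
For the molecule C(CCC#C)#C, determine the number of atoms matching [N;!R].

Check the 6 heavy atoms by environment: 6× C (acyclic) → no.
No environment satisfies the query, so 0 matching atoms.

0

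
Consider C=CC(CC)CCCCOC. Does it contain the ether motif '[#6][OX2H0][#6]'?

Yes

The pattern [#6][OX2H0][#6] describes an aliphatic oxygen bridging two carbons with no H on the oxygen — an ether.
The molecule carries a methoxy ether (-OCH3), whose atoms satisfy every constraint of the query, so the pattern matches.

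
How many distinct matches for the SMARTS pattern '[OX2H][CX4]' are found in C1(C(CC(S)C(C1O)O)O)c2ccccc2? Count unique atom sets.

3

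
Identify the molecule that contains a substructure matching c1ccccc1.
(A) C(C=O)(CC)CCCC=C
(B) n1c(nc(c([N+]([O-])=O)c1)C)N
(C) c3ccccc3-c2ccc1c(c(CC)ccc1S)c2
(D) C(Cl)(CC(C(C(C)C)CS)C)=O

C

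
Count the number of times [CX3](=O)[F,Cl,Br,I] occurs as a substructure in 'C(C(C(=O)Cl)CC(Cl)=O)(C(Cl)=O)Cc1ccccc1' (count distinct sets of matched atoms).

[CX3](=O)[F,Cl,Br,I] is the SMARTS for an acyl halide: a carbonyl carbon bonded to a halogen.
The molecule carries 3 separate instances of an acyl chloride (-C(=O)Cl) meeting every constraint; each maps to a distinct set of atoms, giving 3 matches.

3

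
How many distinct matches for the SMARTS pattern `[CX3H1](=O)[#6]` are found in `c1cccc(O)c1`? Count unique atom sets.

0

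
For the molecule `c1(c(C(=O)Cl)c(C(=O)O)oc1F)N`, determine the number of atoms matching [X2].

2

The query [X2] means: any atom with exactly two total connections (bonds + H).
Check the 13 heavy atoms by environment: 1× o (aromatic, X2) → match; 4× c (aromatic, X3) → no; 1× N (X3) → no; 1× F (X1) → no; 2× C (X3) → no; 2× O (X1) → no; 1× Cl (X1) → no; 1× O (X2) → match.
Summing the matching environments: 1 + 1 = 2 matching atoms.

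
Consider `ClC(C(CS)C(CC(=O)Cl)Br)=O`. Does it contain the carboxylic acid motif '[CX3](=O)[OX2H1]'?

No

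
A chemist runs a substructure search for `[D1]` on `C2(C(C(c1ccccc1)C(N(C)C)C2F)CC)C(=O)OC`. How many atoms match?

6

The query [D1] means: atom with exactly one heavy-atom neighbour (degree 1).
Check the 21 heavy atoms by environment: 6× C (D3) → no; 1× O (D1) → match; 1× O (D2) → no; 4× C (D1) → match; 1× N (D3) → no; 1× F (D1) → match; 1× C (D2) → no; 1× c (aromatic, D3) → no; 5× c (aromatic, D2) → no.
Summing the matching environments: 1 + 4 + 1 = 6 matching atoms.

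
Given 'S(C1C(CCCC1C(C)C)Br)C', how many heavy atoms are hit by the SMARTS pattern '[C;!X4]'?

0

The query [C;!X4] means: aliphatic carbon that does not have four total connections.
Check the 12 heavy atoms by environment: 10× C (X4) → no; 1× Br (X1) → no; 1× S (X2) → no.
No environment satisfies the query, so 0 matching atoms.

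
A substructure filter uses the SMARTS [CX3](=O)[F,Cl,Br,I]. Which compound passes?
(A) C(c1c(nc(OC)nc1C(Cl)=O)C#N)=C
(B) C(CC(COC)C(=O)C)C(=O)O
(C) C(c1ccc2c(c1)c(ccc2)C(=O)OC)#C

[CX3](=O)[F,Cl,Br,I] describes a carbonyl carbon bonded to a halogen (an acyl halide).
(A) contains an acyl chloride (-C(=O)Cl), which satisfies every atom and bond constraint.
(B) has a carboxylic acid group (-C(=O)OH) but the carbonyl is bonded to -OH, not to a halogen.
(C) has a methyl-ester group (-C(=O)OCH3) but the carbonyl is bonded to -O-C, not to a halogen.
So the answer is (A).

A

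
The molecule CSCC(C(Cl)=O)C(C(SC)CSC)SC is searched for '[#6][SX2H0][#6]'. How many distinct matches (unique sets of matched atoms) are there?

4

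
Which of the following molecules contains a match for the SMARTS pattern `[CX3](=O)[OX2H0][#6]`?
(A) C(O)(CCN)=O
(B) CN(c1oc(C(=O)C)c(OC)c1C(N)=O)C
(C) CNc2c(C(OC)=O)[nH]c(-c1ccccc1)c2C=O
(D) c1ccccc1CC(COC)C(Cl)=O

C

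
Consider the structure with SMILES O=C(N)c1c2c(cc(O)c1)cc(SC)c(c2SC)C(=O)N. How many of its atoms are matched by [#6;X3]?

Check the 21 heavy atoms by environment: 10× c (aromatic, X3) → match; 2× C (X3) → match; 2× O (X1) → no; 2× N (X3) → no; 2× S (X2) → no; 2× C (X4) → no; 1× O (X2) → no.
Summing the matching environments: 10 + 2 = 12 matching atoms.

12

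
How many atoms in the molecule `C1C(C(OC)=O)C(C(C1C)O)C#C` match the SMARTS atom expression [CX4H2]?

1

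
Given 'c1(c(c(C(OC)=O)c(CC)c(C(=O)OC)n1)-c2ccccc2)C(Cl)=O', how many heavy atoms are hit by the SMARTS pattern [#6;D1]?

The query [#6;D1] means: carbon bonded to exactly one heavy atom.
Check the 25 heavy atoms by environment: 1× n (aromatic, D2) → no; 6× c (aromatic, D3) → no; 5× c (aromatic, D2) → no; 3× C (D3) → no; 3× O (D1) → no; 1× Cl (D1) → no; 1× C (D2) → no; 3× C (D1) → match; 2× O (D2) → no.
That gives 3 matching atoms.

3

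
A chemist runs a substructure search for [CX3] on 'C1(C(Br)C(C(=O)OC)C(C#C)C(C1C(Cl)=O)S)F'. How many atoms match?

The query [CX3] means: C with X3: aliphatic carbon with exactly 3 total connections.
Check the 18 heavy atoms by environment: 7× C (X4) → no; 1× S (X2) → no; 2× C (X2) → no; 1× Br (X1) → no; 1× F (X1) → no; 2× C (X3) → match; 2× O (X1) → no; 1× O (X2) → no; 1× Cl (X1) → no.
That gives 2 matching atoms.

2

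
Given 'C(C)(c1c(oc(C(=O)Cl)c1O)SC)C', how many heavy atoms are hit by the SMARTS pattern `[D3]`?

6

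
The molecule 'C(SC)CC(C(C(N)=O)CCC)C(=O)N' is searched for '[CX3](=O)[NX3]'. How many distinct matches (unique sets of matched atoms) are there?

2

[CX3](=O)[NX3] is the SMARTS for an amide: a carbonyl carbon bonded to a trivalent nitrogen.
The molecule carries 2 separate instances of a primary amide (-C(=O)NH2) meeting every constraint; each maps to a distinct set of atoms, giving 2 matches.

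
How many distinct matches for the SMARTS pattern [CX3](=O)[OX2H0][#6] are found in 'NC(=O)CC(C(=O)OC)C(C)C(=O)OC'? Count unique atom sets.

2

[CX3](=O)[OX2H0][#6] is the SMARTS for an ester: a carbonyl carbon bonded to an oxygen that is itself bonded to carbon (no H on that O).
The molecule carries 2 separate instances of a methyl-ester group (-C(=O)OCH3) meeting every constraint; each maps to a distinct set of atoms, giving 2 matches.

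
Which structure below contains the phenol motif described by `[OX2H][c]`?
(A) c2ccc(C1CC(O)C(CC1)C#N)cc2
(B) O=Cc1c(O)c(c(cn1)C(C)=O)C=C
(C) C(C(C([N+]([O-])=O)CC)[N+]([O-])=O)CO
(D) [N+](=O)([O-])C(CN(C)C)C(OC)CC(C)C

B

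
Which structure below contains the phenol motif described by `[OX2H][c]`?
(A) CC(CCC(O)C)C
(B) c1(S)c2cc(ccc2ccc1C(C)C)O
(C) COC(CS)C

[OX2H][c] describes a hydroxyl oxygen attached to an aromatic carbon (a phenol).
(A) has a hydroxyl group (-OH) but the -OH is on an aliphatic carbon, not an aromatic c.
(B) contains a hydroxyl group (-OH), which satisfies every atom and bond constraint.
(C) has a methoxy ether (-OCH3) but the oxygen has H0, not H1.
So the answer is (B).

B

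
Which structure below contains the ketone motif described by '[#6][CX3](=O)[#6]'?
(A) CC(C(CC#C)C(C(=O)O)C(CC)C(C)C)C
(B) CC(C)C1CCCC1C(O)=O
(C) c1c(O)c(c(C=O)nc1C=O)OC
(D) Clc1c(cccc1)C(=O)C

D

[#6][CX3](=O)[#6] describes a carbonyl carbon (no H) flanked by two carbons (a ketone).
(A) has a carboxylic acid group (-C(=O)OH) but one neighbour of the carbonyl carbon is O, not C.
(B) has a carboxylic acid group (-C(=O)OH) but one neighbour of the carbonyl carbon is O, not C.
(C) has an aldehyde (-CHO) but the carbonyl carbon has H1, so it is not flanked by two carbons.
(D) contains an acetyl/ketone group (-C(=O)CH3), which satisfies every atom and bond constraint.
So the answer is (D).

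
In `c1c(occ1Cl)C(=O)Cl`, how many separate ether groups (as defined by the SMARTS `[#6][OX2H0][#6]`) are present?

[#6][OX2H0][#6] is the SMARTS for an ether: an aliphatic oxygen bridging two carbons with no H on the oxygen.
No fragment in the molecule satisfies every constraint, giving 0 matches.

0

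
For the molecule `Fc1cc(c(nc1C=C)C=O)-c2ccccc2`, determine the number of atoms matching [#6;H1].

The query [#6;H1] means: any carbon bearing exactly one hydrogen.
Check the 17 heavy atoms by environment: 1× n (aromatic, H0) → no; 5× c (aromatic, H0) → no; 6× c (aromatic, H1) → match; 1× F (H0) → no; 2× C (H1) → match; 1× O (H0) → no; 1× C (H2) → no.
Summing the matching environments: 6 + 2 = 8 matching atoms.

8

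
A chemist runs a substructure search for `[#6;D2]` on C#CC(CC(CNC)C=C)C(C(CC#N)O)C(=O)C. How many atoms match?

Check the 19 heavy atoms by environment: 6× C (D2) → match; 5× C (D3) → no; 1× N (D1) → no; 2× O (D1) → no; 4× C (D1) → no; 1× N (D2) → no.
That gives 6 matching atoms.

6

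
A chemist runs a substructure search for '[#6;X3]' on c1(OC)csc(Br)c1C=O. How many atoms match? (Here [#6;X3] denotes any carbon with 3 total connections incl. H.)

5

The query [#6;X3] means: any carbon (aromatic or not) with three total connections.
Check the 10 heavy atoms by environment: 1× s (aromatic, X2) → no; 4× c (aromatic, X3) → match; 1× Br (X1) → no; 1× C (X3) → match; 1× O (X1) → no; 1× O (X2) → no; 1× C (X4) → no.
Summing the matching environments: 4 + 1 = 5 matching atoms.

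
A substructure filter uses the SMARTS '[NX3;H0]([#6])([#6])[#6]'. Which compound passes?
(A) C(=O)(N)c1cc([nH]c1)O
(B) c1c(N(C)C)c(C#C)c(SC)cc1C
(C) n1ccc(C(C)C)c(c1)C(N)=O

B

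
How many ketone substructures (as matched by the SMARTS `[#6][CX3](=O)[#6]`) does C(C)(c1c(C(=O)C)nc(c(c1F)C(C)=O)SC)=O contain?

3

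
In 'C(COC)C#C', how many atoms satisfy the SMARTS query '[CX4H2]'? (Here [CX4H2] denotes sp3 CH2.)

2

The query [CX4H2] means: sp3 carbon (X4) with exactly two hydrogens.
Check the 6 heavy atoms by environment: 2× C (H2, X4) → match; 1× O (H0, X2) → no; 1× C (H3, X4) → no; 1× C (H0, X2) → no; 1× C (H1, X2) → no.
That gives 2 matching atoms.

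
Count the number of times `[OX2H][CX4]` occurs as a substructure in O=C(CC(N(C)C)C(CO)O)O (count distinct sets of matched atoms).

[OX2H][CX4] is the SMARTS for an aliphatic alcohol: a hydroxyl oxygen bound to an sp3 (X4) carbon.
The molecule carries 2 separate instances of a hydroxyl group (-OH) meeting every constraint; each maps to a distinct set of atoms, giving 2 matches.

2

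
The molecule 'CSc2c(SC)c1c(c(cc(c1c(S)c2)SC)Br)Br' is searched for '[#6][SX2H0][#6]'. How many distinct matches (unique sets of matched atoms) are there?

3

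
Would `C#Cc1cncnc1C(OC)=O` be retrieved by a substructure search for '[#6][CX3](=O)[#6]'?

No

The pattern [#6][CX3](=O)[#6] describes a carbonyl carbon (no H) flanked by two carbons — a ketone.
The closest candidate here is a methyl-ester group (-C(=O)OCH3), but one neighbour of the carbonyl carbon is O, not C. No other fragment satisfies the full query, so there is no match.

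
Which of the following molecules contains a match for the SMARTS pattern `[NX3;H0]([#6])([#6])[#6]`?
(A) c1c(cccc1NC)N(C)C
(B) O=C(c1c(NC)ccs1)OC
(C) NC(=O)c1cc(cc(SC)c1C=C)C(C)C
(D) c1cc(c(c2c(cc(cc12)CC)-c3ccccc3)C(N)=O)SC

[NX3;H0]([#6])([#6])[#6] describes a trivalent nitrogen with no H, bonded to three carbons (a tertiary amine).
(A) contains a dimethylamino group (-N(CH3)2), which satisfies every atom and bond constraint.
(B) has an N-methylamino group (-NHCH3) but the nitrogen still has one H (H1), not H0.
(C) has a primary amide (-C(=O)NH2) but the amide nitrogen has H2 and only one carbon neighbour.
(D) has a primary amide (-C(=O)NH2) but the amide nitrogen has H2 and only one carbon neighbour.
So the answer is (A).

A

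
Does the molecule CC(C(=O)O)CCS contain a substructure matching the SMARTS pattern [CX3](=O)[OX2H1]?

The pattern [CX3](=O)[OX2H1] describes an sp2 carbon double-bonded to O and single-bonded to an -OH oxygen — a carboxylic acid.
The molecule carries a carboxylic acid group (-C(=O)OH), whose atoms satisfy every constraint of the query, so the pattern matches.

Yes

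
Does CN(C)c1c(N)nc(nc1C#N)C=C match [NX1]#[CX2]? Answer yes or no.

Yes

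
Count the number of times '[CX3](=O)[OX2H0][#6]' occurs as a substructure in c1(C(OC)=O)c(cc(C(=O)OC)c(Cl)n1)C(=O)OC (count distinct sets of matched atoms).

[CX3](=O)[OX2H0][#6] is the SMARTS for an ester: a carbonyl carbon bonded to an oxygen that is itself bonded to carbon (no H on that O).
The molecule carries 3 separate instances of a methyl-ester group (-C(=O)OCH3) meeting every constraint; each maps to a distinct set of atoms, giving 3 matches.

3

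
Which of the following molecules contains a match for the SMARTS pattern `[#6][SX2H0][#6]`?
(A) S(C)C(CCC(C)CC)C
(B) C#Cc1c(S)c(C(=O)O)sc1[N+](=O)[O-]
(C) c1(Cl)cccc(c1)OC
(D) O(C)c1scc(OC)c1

[#6][SX2H0][#6] describes an aliphatic sulfur bridging two carbons with no H on the sulfur (a thioether).
(A) contains a methylthio ether (-SCH3), which satisfies every atom and bond constraint.
(B) has a thiol (-SH) but the sulfur has H1, not H0 bridging two carbons.
(C) has a methoxy ether (-OCH3) but the bridging atom is O, not S.
(D) has a methoxy ether (-OCH3) but the bridging atom is O, not S.
So the answer is (A).

A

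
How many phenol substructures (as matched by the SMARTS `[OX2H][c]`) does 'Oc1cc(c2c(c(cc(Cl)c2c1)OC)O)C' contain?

[OX2H][c] is the SMARTS for a phenol: a hydroxyl oxygen attached to an aromatic carbon.
The molecule carries 2 separate instances of a hydroxyl group (-OH) meeting every constraint; each maps to a distinct set of atoms, giving 2 matches.

2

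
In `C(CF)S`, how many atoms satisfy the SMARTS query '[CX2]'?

The query [CX2] means: C with X2: aliphatic carbon with exactly 2 total connections.
Check the 4 heavy atoms by environment: 2× C (X4) → no; 1× F (X1) → no; 1× S (X2) → no.
No environment satisfies the query, so 0 matching atoms.

0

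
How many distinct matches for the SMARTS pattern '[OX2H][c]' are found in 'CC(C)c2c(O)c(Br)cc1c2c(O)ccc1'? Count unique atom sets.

2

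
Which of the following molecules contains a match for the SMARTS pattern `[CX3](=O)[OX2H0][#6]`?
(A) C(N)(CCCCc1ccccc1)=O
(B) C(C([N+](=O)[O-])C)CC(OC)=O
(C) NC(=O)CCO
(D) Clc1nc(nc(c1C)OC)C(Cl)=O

[CX3](=O)[OX2H0][#6] describes a carbonyl carbon bonded to an oxygen that is itself bonded to carbon (no H on that O) (an ester).
(A) has a primary amide (-C(=O)NH2) but the carbonyl is bonded to N, not to an O-C linkage.
(B) contains a methyl-ester group (-C(=O)OCH3), which satisfies every atom and bond constraint.
(C) has a primary amide (-C(=O)NH2) but the carbonyl is bonded to N, not to an O-C linkage.
(D) has a methoxy ether (-OCH3) but the ether oxygen is not adjacent to a C=O carbon.
So the answer is (B).

B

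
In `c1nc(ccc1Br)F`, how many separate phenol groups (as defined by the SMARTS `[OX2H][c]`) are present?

[OX2H][c] is the SMARTS for a phenol: a hydroxyl oxygen attached to an aromatic carbon.
No fragment in the molecule satisfies every constraint, giving 0 matches.

0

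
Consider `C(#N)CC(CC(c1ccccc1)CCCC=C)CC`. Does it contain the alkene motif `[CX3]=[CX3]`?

The pattern [CX3]=[CX3] describes a non-aromatic C=C double bond between two sp2 carbons — an alkene.
The molecule carries a vinyl group (-CH=CH2), whose atoms satisfy every constraint of the query, so the pattern matches.

Yes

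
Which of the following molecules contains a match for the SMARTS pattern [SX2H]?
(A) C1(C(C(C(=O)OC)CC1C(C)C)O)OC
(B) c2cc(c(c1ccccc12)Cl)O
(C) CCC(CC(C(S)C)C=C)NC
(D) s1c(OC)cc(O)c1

C

[SX2H] describes an aliphatic sulfur with two connections, one being H (a thiol).
(A) has a hydroxyl group (-OH) but it is an -OH, not an -SH.
(B) has a hydroxyl group (-OH) but it is an -OH, not an -SH.
(C) contains a thiol (-SH), which satisfies every atom and bond constraint.
(D) has a hydroxyl group (-OH) but it is an -OH, not an -SH.
So the answer is (C).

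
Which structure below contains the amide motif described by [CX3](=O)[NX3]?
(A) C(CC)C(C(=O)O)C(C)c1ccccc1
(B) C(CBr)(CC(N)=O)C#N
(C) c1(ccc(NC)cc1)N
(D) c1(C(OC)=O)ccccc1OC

B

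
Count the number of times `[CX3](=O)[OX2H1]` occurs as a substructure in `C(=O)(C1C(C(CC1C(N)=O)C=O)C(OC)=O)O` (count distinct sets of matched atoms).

1

[CX3](=O)[OX2H1] is the SMARTS for a carboxylic acid: an sp2 carbon double-bonded to O and single-bonded to an -OH oxygen.
Exactly one fragment in the molecule meets all constraints, giving 1 match.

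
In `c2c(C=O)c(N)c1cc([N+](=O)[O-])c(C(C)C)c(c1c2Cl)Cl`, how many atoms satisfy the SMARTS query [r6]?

10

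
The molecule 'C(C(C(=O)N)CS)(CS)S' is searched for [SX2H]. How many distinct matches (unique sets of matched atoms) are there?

3

[SX2H] is the SMARTS for a thiol: an aliphatic sulfur with two connections, one being H.
The molecule carries 3 separate instances of a thiol (-SH) meeting every constraint; each maps to a distinct set of atoms, giving 3 matches.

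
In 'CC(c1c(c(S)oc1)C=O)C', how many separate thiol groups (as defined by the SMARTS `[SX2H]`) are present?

1

[SX2H] is the SMARTS for a thiol: an aliphatic sulfur with two connections, one being H.
Exactly one fragment in the molecule meets all constraints, giving 1 match.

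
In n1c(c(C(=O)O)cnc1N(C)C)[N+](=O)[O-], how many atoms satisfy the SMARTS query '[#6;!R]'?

3

The query [#6;!R] means: carbon not in any ring.
Check the 15 heavy atoms by environment: 2× n (aromatic, in 6-ring) → no; 4× c (aromatic, in 6-ring) → no; 3× C (acyclic) → match; 3× O (acyclic) → no; 1× N (acyclic) → no; 1× N (charge +1, acyclic) → no; 1× O (charge -1, acyclic) → no.
That gives 3 matching atoms.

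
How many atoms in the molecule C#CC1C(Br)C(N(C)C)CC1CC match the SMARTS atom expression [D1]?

Check the 13 heavy atoms by environment: 3× C (D2) → no; 4× C (D3) → no; 4× C (D1) → match; 1× Br (D1) → match; 1× N (D3) → no.
Summing the matching environments: 4 + 1 = 5 matching atoms.

5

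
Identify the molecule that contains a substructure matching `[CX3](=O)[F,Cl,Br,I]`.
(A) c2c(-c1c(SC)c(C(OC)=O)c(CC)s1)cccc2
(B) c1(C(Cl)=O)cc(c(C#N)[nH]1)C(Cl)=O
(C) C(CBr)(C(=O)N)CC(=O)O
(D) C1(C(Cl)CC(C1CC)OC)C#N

B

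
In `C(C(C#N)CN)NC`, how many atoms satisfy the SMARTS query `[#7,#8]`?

3

The query [#7,#8] means: nitrogen or oxygen (comma = OR).
Check the 8 heavy atoms by environment: 5× C → no; 3× N → match.
That gives 3 matching atoms.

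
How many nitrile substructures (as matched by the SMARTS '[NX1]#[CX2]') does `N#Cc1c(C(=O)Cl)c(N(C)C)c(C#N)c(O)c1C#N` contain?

3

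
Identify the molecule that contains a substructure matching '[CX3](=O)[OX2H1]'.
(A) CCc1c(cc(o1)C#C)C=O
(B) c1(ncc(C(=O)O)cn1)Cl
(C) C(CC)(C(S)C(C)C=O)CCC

B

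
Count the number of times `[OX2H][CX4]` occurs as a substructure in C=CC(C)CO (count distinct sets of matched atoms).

1

[OX2H][CX4] is the SMARTS for an aliphatic alcohol: a hydroxyl oxygen bound to an sp3 (X4) carbon.
Exactly one fragment in the molecule meets all constraints, giving 1 match.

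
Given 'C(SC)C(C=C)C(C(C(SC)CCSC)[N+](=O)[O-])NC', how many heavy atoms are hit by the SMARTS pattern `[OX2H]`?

0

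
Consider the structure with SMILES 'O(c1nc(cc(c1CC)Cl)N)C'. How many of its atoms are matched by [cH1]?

1

The query [cH1] means: aromatic carbon bearing exactly one hydrogen.
Check the 12 heavy atoms by environment: 1× n (aromatic, H0) → no; 4× c (aromatic, H0) → no; 1× c (aromatic, H1) → match; 1× Cl (H0) → no; 1× N (H2) → no; 1× O (H0) → no; 2× C (H3) → no; 1× C (H2) → no.
That gives 1 matching atom.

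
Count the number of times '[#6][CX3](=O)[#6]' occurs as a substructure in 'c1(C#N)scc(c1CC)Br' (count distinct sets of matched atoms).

0

[#6][CX3](=O)[#6] is the SMARTS for a ketone: a carbonyl carbon (no H) flanked by two carbons.
No fragment in the molecule satisfies every constraint, giving 0 matches.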